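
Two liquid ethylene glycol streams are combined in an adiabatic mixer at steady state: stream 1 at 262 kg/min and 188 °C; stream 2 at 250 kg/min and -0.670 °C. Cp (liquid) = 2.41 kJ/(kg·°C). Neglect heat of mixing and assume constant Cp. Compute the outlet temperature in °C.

Energy balance with Q = 0: Σ ṁᵢCp,ᵢ(T_out − Tᵢ) = 0
T_out = Σ ṁᵢCp,ᵢTᵢ / Σ ṁᵢCp,ᵢ
      = 118300 / 1233.9 = 95.876 °C

T_out = 95.9 °C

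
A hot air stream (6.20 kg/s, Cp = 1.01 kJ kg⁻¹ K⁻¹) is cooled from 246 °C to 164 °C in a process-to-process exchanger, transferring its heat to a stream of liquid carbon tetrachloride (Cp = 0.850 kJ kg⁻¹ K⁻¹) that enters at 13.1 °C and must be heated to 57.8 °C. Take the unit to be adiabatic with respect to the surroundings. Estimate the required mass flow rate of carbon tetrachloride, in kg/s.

Heat released by hot stream: Q = 6.20 × 1.01 × (246 − 164) = 513.48 kJ/s
Energy balance on cold side (adiabatic exchanger): Q = ṁ_c·Cp_c·(T_c,out − T_c,in)
ṁ_c = 513.48 / [0.850 × (57.8 − 13.1)] = 13.515 kg/s

ṁ_c = 13.5 kg/s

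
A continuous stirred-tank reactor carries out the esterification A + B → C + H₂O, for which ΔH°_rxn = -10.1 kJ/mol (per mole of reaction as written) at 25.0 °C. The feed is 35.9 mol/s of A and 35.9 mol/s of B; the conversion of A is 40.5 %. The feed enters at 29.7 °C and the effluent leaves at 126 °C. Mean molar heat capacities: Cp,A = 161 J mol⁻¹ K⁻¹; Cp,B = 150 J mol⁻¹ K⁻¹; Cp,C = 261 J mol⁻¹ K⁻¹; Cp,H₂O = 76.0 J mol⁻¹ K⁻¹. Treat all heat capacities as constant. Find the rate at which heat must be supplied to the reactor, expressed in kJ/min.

Q_in = 58000 kJ/min

Extent of reaction ξ = 0.405 × 35.9 = 14.54 mol/s
Reaction term: ξ·ΔH°_rxn = 14.54 × -10.1 = -146.85 kJ/s
Sensible, feed 29.7→25 °C: -52.475 kJ/s
Outlet flows (mol/s): A 21.36, B 21.36, C 14.54, H₂O 14.54
Sensible, products 25→126 °C: 1165.8 kJ/s
Q = ΔH = 966.51 kJ/s = 966.51 kW
Heat supplied = 57991 kJ/min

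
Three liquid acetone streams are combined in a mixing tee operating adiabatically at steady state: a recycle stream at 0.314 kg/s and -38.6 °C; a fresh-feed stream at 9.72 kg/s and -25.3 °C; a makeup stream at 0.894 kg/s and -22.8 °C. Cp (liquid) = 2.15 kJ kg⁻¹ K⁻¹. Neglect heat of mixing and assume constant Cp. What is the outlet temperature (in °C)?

No heat crosses the boundary, so H_out = H_in.
T_out = Σ ṁᵢCp,ᵢTᵢ / Σ ṁᵢCp,ᵢ
      = -598.6 / 23.495 = -25.478 °C

T_out = -25.5 °C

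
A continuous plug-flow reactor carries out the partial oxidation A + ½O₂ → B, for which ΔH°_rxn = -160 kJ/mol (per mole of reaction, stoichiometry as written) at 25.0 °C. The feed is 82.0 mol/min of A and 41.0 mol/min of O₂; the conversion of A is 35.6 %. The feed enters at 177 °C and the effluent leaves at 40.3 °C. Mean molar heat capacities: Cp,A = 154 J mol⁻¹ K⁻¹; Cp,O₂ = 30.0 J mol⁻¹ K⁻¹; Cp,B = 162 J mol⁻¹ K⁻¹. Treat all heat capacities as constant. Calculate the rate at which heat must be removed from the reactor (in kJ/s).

Extent of reaction ξ = 0.356 × 82.0 = 29.192 mol/min
Reaction term: ξ·ΔH°_rxn = 29.192 × -160 = -4670.7 kJ/min
Sensible, feed 177→25 °C: -2106.4 kJ/min
Outlet flows (mol/min): A 52.808, O₂ 26.404, B 29.192
Sensible, products 25→40.3 °C: 208.9 kJ/min
Q = ΔH = -6568.2 kJ/min = -109.47 kW
Heat removed = 109.47 kJ/s

Q_out = 109 kJ/s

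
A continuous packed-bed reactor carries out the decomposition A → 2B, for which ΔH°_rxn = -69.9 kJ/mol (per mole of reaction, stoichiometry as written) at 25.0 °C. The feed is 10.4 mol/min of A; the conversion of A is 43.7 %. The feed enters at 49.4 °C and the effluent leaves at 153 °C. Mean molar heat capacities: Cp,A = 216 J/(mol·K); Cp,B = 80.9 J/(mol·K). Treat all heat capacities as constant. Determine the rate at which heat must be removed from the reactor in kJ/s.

Extent of reaction ξ = 0.437 × 10.4 = 4.5448 mol/min
Reaction term: ξ·ΔH°_rxn = 4.5448 × -69.9 = -317.68 kJ/min
Sensible, feed 49.4→25 °C: -54.812 kJ/min
Outlet flows (mol/min): A 5.8552, B 9.0896
Sensible, products 25→153 °C: 256.01 kJ/min
Q = ΔH = -116.48 kJ/min = -1.9414 kW
Heat removed = 1.9414 kJ/s

Q_out = 1.94 kJ/s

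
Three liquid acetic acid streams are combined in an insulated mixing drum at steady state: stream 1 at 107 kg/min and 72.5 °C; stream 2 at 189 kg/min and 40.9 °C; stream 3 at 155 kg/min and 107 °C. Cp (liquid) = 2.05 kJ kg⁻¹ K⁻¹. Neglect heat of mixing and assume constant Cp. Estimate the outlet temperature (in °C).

Adiabatic, steady state ⇒ Σ ṁᵢCp,ᵢ(T_out − Tᵢ) = 0
T_out = Σ ṁᵢCp,ᵢTᵢ / Σ ṁᵢCp,ᵢ
      = 65749 / 924.55 = 71.114 °C

T_out = 71.1 °C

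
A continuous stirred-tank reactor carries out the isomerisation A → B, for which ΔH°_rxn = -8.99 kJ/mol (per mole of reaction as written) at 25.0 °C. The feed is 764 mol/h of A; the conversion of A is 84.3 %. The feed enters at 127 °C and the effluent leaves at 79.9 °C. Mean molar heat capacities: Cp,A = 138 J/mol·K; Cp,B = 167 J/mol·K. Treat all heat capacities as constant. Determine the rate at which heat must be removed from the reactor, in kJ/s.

Q_out = 2.70 kJ/s

Extent of reaction ξ = 0.843 × 764 = 644.05 mol/h
Reaction term: ξ·ΔH°_rxn = 644.05 × -8.99 = -5790 kJ/h
Sensible, feed 127→25 °C: -10754 kJ/h
Outlet flows (mol/h): A 119.95, B 644.05
Sensible, products 25→79.9 °C: 6813.6 kJ/h
Q = ΔH = -9730.5 kJ/h = -2.7029 kW
Heat removed = 2.7029 kJ/s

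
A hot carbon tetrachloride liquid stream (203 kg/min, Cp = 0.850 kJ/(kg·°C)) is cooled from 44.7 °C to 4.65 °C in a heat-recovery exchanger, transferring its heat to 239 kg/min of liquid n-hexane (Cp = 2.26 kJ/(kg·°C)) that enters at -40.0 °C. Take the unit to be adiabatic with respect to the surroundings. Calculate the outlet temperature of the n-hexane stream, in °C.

Heat released by hot stream: Q = 203 × 0.850 × (44.7 − 4.65) = 6910.6 kJ/min
Energy balance on cold side (adiabatic exchanger): Q = ṁ_c·Cp_c·(T_c,out − T_c,in)
T_c,out = -40.0 + 6910.6/(239 × 2.26) = -27.206 °C

T_c,out = -27.2 °C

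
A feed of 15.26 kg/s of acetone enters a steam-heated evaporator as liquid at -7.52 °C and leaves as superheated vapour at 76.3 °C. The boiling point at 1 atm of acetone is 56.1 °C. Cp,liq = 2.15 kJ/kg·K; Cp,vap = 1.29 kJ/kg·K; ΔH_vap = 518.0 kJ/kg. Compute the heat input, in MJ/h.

liquid -7.52→56.1 °C: 136.78 kJ/kg
vaporisation at 56.1 °C: 518 kJ/kg
vapour 56.1→76.3 °C: 26.058 kJ/kg
Δh = 136.78 + 518 + 26.058 = 680.84 kJ/kg
Q = ṁ·Δh = 15.26 kg/s × 680.84 kJ/kg = 10390 kJ/s
|Q| = 10390 kW = 37403 MJ/h

Q = 37400 MJ/h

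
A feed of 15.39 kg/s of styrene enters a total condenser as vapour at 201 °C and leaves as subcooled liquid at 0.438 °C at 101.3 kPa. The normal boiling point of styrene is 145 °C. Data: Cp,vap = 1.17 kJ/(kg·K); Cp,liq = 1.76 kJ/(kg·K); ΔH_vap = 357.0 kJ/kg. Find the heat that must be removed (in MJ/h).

vapour 201→145 °C: -65.52 kJ/kg
condensation at 145 °C: -357 kJ/kg
liquid 145→0.438 °C: -254.43 kJ/kg
Δh = -65.52 + -357 + -254.43 = -676.95 kJ/kg
Q = ṁ·Δh = 15.39 kg/s × -676.95 kJ/kg = -10418 kJ/s
|Q| = 10418 kW = 37506 MJ/h

Q_c = 37500 MJ/h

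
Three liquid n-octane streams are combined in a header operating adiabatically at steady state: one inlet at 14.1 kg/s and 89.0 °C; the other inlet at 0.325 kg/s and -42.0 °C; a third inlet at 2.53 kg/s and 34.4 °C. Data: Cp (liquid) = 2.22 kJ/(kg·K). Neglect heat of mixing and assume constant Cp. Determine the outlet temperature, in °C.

Energy balance with Q = 0: Σ ṁᵢCp,ᵢ(T_out − Tᵢ) = 0
T_out = Σ ṁᵢCp,ᵢTᵢ / Σ ṁᵢCp,ᵢ
      = 2948.8 / 37.64 = 78.342 °C

T_out = 78.3 °C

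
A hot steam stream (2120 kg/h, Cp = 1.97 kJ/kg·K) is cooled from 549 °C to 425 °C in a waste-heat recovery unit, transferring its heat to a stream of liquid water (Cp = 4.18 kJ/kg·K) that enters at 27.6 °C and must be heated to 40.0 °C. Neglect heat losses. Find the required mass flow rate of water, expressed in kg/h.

ṁ_c = 9990 kg/h

Heat released by hot stream: Q = 2120 × 1.97 × (549 − 425) = 517870 kJ/h
Energy balance on cold side (adiabatic exchanger): Q = ṁ_c·Cp_c·(T_c,out − T_c,in)
ṁ_c = 517870 / [4.18 × (40.0 − 27.6)] = 9991.4 kg/h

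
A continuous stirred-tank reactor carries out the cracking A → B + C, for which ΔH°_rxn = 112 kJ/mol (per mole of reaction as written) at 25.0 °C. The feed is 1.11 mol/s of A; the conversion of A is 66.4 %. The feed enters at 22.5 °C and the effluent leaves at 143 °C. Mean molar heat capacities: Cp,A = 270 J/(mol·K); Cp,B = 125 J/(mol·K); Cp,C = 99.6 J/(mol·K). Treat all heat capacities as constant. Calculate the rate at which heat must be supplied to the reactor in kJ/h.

Extent of reaction ξ = 0.664 × 1.11 = 0.73704 mol/s
Reaction term: ξ·ΔH°_rxn = 0.73704 × 112 = 82.548 kJ/s
Sensible, feed 22.5→25 °C: 0.74925 kJ/s
Outlet flows (mol/s): A 0.37296, B 0.73704, C 0.73704
Sensible, products 25→143 °C: 31.416 kJ/s
Q = ΔH = 114.71 kJ/s = 114.71 kW
Heat supplied = 412970 kJ/h

Q_in = 413000 kJ/h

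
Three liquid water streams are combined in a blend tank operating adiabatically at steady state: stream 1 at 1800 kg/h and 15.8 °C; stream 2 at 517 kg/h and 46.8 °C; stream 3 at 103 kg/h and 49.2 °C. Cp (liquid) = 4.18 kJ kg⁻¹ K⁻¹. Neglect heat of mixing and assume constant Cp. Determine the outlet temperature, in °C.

No heat crosses the boundary, so H_out = H_in.
Σ ṁᵢCp,ᵢTᵢ = 1800×4.18×15.8 + 517×4.18×46.8 + 103×4.18×49.2 = 241200
Σ ṁᵢCp,ᵢ = 1800×4.18 + 517×4.18 + 103×4.18 = 10116
T_out = 241200 / 10116 = 23.844 °C

T_out = 23.8 °C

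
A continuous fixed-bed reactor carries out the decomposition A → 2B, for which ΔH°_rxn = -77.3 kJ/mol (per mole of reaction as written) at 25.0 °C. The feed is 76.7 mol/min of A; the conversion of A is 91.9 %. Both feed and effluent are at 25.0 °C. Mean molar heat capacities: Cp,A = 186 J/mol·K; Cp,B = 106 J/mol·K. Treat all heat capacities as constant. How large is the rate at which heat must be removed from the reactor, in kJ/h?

Extent of reaction ξ = 0.919 × 76.7 = 70.487 mol/min
Reaction term: ξ·ΔH°_rxn = 70.487 × -77.3 = -5448.7 kJ/min
Q = ΔH = -5448.7 kJ/min = -90.811 kW
Heat removed = 326920 kJ/h

Q_out = 327000 kJ/h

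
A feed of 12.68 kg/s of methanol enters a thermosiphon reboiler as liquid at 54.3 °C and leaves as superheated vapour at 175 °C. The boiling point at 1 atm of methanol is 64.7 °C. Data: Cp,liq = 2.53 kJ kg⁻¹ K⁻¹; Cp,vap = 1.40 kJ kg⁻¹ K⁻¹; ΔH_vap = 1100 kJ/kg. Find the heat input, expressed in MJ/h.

Q = 58500 MJ/h

liquid 54.3→64.7 °C: 26.312 kJ/kg
vaporisation at 64.7 °C: 1100 kJ/kg
vapour 64.7→175 °C: 154.42 kJ/kg
Δh = 26.312 + 1100 + 154.42 = 1280.7 kJ/kg
Q = ṁ·Δh = 12.68 kg/s × 1280.7 kJ/kg = 16240 kJ/s
|Q| = 16240 kW = 58463 MJ/h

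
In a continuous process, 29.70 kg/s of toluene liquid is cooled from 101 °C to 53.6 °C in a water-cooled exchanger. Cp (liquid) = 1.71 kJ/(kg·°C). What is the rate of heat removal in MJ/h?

Q = ṁ·Cp·ΔT = 29.70 × 1.71 × (53.6 − 101) = -2407.3 kJ/s
Cooling duty = 8666.3 MJ/h

Q_c = 8670 MJ/h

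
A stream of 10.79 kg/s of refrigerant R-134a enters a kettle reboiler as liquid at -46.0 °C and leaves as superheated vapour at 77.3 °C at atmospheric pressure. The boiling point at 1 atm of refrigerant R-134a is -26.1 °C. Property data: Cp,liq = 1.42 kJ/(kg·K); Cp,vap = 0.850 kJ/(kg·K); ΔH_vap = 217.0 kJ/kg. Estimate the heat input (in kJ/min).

liquid -46.0→-26.1 °C: 28.258 kJ/kg
vaporisation at -26.1 °C: 217 kJ/kg
vapour -26.1→77.3 °C: 87.89 kJ/kg
Δh = 28.258 + 217 + 87.89 = 333.15 kJ/kg
Q = ṁ·Δh = 10.79 kg/s × 333.15 kJ/kg = 3594.7 kJ/s
|Q| = 3594.7 kW = 215680 kJ/min

Q = 216000 kJ/min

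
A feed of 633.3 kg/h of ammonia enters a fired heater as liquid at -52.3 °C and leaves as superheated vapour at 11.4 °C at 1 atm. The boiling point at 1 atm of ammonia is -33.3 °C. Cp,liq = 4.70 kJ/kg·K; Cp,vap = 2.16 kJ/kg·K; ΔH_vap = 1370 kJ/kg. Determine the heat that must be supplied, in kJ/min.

liquid -52.3→-33.3 °C: 89.3 kJ/kg
vaporisation at -33.3 °C: 1370 kJ/kg
vapour -33.3→11.4 °C: 96.552 kJ/kg
Δh = 89.3 + 1370 + 96.552 = 1555.9 kJ/kg
Q = ṁ·Δh = 633.3 kg/h × 1555.9 kJ/kg = 985320 kJ/h
|Q| = 273.7 kW = 16422 kJ/min

Q = 16400 kJ/min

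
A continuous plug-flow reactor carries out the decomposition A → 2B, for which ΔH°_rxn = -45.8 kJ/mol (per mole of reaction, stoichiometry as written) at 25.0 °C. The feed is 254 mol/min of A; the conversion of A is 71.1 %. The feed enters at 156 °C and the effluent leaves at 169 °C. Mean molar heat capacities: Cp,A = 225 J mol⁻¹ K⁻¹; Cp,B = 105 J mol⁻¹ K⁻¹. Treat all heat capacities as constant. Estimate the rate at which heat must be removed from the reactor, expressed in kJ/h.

Extent of reaction ξ = 0.711 × 254 = 180.59 mol/min
Reaction term: ξ·ΔH°_rxn = 180.59 × -45.8 = -8271.2 kJ/min
Sensible, feed 156→25 °C: -7486.6 kJ/min
Outlet flows (mol/min): A 73.406, B 361.19
Sensible, products 25→169 °C: 7839.5 kJ/min
Q = ΔH = -7918.3 kJ/min = -131.97 kW
Heat removed = 475100 kJ/h

Q_out = 475000 kJ/h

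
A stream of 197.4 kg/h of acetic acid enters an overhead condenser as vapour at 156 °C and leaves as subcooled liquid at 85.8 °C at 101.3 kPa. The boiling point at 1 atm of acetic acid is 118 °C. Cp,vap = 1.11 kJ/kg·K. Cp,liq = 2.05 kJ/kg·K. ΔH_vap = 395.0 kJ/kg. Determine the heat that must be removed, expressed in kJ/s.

vapour 156→118 °C: -42.18 kJ/kg
condensation at 118 °C: -395 kJ/kg
liquid 118→85.8 °C: -66.01 kJ/kg
Δh = -42.18 + -395 + -66.01 = -503.19 kJ/kg
Q = ṁ·Δh = 197.4 kg/h × -503.19 kJ/kg = -99330 kJ/h
|Q| = 27.592 kW

Q_c = 27.6 kJ/s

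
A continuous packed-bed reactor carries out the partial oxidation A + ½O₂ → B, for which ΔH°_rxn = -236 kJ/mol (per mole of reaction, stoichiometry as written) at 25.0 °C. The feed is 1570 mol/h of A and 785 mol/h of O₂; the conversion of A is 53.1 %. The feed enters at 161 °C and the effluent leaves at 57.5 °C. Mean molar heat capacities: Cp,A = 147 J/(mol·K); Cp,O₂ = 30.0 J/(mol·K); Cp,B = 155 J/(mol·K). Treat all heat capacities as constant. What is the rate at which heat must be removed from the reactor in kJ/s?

Q_out = 62.0 kJ/s

Extent of reaction ξ = 0.531 × 1570 = 833.67 mol/h
Reaction term: ξ·ΔH°_rxn = 833.67 × -236 = -196750 kJ/h
Sensible, feed 161→25 °C: -34590 kJ/h
Outlet flows (mol/h): A 736.33, O₂ 368.16, B 833.67
Sensible, products 25→57.5 °C: 8076.4 kJ/h
Q = ΔH = -223260 kJ/h = -62.017 kW
Heat removed = 62.017 kJ/s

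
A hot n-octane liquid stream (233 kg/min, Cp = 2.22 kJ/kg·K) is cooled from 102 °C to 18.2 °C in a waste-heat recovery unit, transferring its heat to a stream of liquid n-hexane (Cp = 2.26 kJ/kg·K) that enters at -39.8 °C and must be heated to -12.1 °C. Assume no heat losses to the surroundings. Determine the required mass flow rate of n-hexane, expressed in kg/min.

Heat released by hot stream: Q = 233 × 2.22 × (102 − 18.2) = 43346 kJ/min
Energy balance on cold side (adiabatic exchanger): Q = ṁ_c·Cp_c·(T_c,out − T_c,in)
ṁ_c = 43346 / [2.26 × (-12.1 − -39.8)] = 692.41 kg/min

ṁ_c = 692 kg/min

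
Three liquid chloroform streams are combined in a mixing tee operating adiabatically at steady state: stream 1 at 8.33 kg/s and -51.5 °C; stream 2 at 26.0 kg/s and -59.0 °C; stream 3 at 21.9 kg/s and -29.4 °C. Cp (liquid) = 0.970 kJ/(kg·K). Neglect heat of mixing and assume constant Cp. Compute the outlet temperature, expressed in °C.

T_out = -46.4 °C

Energy balance with Q = 0: Σ ṁᵢCp,ᵢ(T_out − Tᵢ) = 0
Σ ṁᵢCp,ᵢTᵢ = 8.33×0.970×-51.5 + 26.0×0.970×-59.0 + 21.9×0.970×-29.4 = -2528.6
Σ ṁᵢCp,ᵢ = 8.33×0.970 + 26.0×0.970 + 21.9×0.970 = 54.543
T_out = -2528.6 / 54.543 = -46.361 °C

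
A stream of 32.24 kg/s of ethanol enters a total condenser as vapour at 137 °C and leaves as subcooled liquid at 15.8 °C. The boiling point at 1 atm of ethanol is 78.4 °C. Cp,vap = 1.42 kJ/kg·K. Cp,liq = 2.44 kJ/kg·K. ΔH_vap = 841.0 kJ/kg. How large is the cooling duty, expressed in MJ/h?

Q_c = 125000 MJ/h

vapour 137→78.4 °C: -83.212 kJ/kg
condensation at 78.4 °C: -841 kJ/kg
liquid 78.4→15.8 °C: -152.74 kJ/kg
Δh = -83.212 + -841 + -152.74 = -1077 kJ/kg
Q = ṁ·Δh = 32.24 kg/s × -1077 kJ/kg = -34721 kJ/s
|Q| = 34721 kW = 125000 MJ/h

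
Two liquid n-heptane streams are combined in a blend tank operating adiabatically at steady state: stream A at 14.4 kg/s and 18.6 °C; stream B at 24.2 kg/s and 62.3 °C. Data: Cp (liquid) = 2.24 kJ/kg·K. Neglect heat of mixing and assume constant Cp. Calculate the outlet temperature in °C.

Adiabatic, steady state ⇒ Σ ṁᵢCp,ᵢ(T_out − Tᵢ) = 0
T_out = Σ ṁᵢCp,ᵢTᵢ / Σ ṁᵢCp,ᵢ
      = 3977.1 / 86.464 = 45.997 °C

T_out = 46.0 °C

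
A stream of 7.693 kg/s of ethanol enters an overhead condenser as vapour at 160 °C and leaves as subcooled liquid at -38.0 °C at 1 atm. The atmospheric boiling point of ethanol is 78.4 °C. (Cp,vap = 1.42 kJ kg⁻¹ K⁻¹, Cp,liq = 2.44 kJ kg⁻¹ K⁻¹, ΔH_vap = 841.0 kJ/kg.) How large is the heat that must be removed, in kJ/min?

Q_c = 573000 kJ/min

vapour 160→78.4 °C: -115.87 kJ/kg
condensation at 78.4 °C: -841 kJ/kg
liquid 78.4→-38.0 °C: -284.02 kJ/kg
Δh = -115.87 + -841 + -284.02 = -1240.9 kJ/kg
Q = ṁ·Δh = 7.693 kg/s × -1240.9 kJ/kg = -9546.2 kJ/s
|Q| = 9546.2 kW = 572770 kJ/min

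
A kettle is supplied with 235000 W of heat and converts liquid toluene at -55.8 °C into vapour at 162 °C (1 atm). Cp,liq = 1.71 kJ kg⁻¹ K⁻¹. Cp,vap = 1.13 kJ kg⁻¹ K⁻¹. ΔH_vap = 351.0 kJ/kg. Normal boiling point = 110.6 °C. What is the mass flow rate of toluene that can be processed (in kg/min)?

Δh = 1.71×(110.6−-55.8) + 351.0 + 1.13×(162−110.6) = 693.63 kJ/kg
Q = 235000 W = 235 kJ/s = 14100 kJ/min
ṁ = Q/Δh = 14100 / 693.63 = 20.328 kg/min

ṁ = 20.3 kg/min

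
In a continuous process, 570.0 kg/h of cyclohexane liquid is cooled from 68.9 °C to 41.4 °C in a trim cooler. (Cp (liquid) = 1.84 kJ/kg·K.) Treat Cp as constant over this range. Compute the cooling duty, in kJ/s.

Q = ṁ·Cp·ΔT = 570.0 × 1.84 × (41.4 − 68.9) = -28842 kJ/h
Converting: 28842 / 3600 s = 8.0117 kW

Q_c = 8.01 kJ/s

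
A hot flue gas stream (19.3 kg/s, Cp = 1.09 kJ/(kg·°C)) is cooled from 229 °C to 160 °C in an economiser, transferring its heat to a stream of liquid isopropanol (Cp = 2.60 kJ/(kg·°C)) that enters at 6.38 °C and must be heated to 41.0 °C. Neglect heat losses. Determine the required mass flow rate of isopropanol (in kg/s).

ṁ_c = 16.1 kg/s

Heat released by hot stream: Q = 19.3 × 1.09 × (229 − 160) = 1451.6 kJ/s
Energy balance on cold side (adiabatic exchanger): Q = ṁ_c·Cp_c·(T_c,out − T_c,in)
ṁ_c = 1451.6 / [2.60 × (41.0 − 6.38)] = 16.126 kg/s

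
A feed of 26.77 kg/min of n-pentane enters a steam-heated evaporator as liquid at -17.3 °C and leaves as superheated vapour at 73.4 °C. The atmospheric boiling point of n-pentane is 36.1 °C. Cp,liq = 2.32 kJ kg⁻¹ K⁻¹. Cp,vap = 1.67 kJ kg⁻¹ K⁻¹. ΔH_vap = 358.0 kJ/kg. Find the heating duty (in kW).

liquid -17.3→36.1 °C: 123.89 kJ/kg
vaporisation at 36.1 °C: 358 kJ/kg
vapour 36.1→73.4 °C: 62.291 kJ/kg
Δh = 123.89 + 358 + 62.291 = 544.18 kJ/kg
Q = ṁ·Δh = 26.77 kg/min × 544.18 kJ/kg = 14568 kJ/min
|Q| = 242.79 kW

Q = 243 kW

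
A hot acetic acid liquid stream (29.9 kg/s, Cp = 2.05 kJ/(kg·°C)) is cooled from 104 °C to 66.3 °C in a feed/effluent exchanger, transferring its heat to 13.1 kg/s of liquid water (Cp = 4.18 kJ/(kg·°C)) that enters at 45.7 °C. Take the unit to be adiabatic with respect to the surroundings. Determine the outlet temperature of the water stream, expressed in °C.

T_c,out = 87.9 °C

Heat released by hot stream: Q = 29.9 × 2.05 × (104 − 66.3) = 2310.8 kJ/s
Energy balance on cold side (adiabatic exchanger): Q = ṁ_c·Cp_c·(T_c,out − T_c,in)
T_c,out = 45.7 + 2310.8/(13.1 × 4.18) = 87.901 °C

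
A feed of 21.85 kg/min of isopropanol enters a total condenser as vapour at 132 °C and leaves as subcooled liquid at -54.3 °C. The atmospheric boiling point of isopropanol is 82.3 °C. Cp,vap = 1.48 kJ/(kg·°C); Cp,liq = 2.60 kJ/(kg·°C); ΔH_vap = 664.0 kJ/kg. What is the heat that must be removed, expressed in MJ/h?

vapour 132→82.3 °C: -73.556 kJ/kg
condensation at 82.3 °C: -664 kJ/kg
liquid 82.3→-54.3 °C: -355.16 kJ/kg
Δh = -73.556 + -664 + -355.16 = -1092.7 kJ/kg
Q = ṁ·Δh = 21.85 kg/min × -1092.7 kJ/kg = -23876 kJ/min
|Q| = 397.93 kW = 1432.6 MJ/h

Q_c = 1430 MJ/h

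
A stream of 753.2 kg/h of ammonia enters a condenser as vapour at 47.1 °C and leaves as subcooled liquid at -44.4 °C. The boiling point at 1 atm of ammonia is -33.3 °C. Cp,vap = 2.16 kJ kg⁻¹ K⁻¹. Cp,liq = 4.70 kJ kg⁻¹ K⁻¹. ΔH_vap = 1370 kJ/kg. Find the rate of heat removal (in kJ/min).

vapour 47.1→-33.3 °C: -173.66 kJ/kg
condensation at -33.3 °C: -1370 kJ/kg
liquid -33.3→-44.4 °C: -52.17 kJ/kg
Δh = -173.66 + -1370 + -52.17 = -1595.8 kJ/kg
Q = ṁ·Δh = 753.2 kg/h × -1595.8 kJ/kg = -1.202e+06 kJ/h
|Q| = 333.88 kW = 20033 kJ/min

Q_c = 20000 kJ/min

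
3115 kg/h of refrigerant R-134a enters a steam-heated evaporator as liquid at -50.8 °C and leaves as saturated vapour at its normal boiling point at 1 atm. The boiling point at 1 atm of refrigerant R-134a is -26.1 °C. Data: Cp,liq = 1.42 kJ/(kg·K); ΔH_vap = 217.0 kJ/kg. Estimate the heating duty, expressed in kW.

Q = 218 kW

liquid -50.8→-26.1 °C: 35.074 kJ/kg
vaporisation at -26.1 °C: 217 kJ/kg
Δh = 35.074 + 217 = 252.07 kJ/kg
Q = ṁ·Δh = 3115 kg/h × 252.07 kJ/kg = 785210 kJ/h
|Q| = 218.11 kW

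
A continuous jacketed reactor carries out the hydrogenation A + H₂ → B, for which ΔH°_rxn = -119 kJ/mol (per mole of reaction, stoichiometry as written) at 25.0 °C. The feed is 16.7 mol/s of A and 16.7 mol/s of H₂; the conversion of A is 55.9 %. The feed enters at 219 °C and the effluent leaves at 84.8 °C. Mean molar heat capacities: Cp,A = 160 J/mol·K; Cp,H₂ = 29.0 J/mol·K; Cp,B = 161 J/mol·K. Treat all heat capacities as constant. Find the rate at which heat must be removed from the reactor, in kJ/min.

Extent of reaction ξ = 0.559 × 16.7 = 9.3353 mol/s
Reaction term: ξ·ΔH°_rxn = 9.3353 × -119 = -1110.9 kJ/s
Sensible, feed 219→25 °C: -612.32 kJ/s
Outlet flows (mol/s): A 7.3647, H₂ 7.3647, B 9.3353
Sensible, products 25→84.8 °C: 173.12 kJ/s
Q = ΔH = -1550.1 kJ/s = -1550.1 kW
Heat removed = 93006 kJ/min

Q_out = 93000 kJ/min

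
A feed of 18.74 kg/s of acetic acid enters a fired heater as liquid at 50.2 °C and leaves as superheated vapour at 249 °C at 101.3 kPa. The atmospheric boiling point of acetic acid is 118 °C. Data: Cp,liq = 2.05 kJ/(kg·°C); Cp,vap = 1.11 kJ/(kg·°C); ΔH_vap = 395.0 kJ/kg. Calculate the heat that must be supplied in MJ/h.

liquid 50.2→118 °C: 138.99 kJ/kg
vaporisation at 118 °C: 395 kJ/kg
vapour 118→249 °C: 145.41 kJ/kg
Δh = 138.99 + 395 + 145.41 = 679.4 kJ/kg
Q = ṁ·Δh = 18.74 kg/s × 679.4 kJ/kg = 12732 kJ/s
|Q| = 12732 kW = 45835 MJ/h

Q = 45800 MJ/h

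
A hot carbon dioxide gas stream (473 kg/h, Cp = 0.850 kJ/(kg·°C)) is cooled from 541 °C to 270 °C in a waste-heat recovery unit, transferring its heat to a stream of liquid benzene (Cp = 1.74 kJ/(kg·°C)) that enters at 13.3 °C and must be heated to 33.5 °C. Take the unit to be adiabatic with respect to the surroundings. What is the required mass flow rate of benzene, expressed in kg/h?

ṁ_c = 3100 kg/h

Heat released by hot stream: Q = 473 × 0.850 × (541 − 270) = 108960 kJ/h
Energy balance on cold side (adiabatic exchanger): Q = ṁ_c·Cp_c·(T_c,out − T_c,in)
ṁ_c = 108960 / [1.74 × (33.5 − 13.3)] = 3099.9 kg/h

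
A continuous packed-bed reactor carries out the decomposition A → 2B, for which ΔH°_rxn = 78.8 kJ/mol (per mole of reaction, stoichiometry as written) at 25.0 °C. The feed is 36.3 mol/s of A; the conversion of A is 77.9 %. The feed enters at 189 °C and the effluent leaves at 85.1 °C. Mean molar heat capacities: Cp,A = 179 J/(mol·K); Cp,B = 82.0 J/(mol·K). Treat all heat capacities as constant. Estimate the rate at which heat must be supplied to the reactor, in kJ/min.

Extent of reaction ξ = 0.779 × 36.3 = 28.278 mol/s
Reaction term: ξ·ΔH°_rxn = 28.278 × 78.8 = 2228.3 kJ/s
Sensible, feed 189→25 °C: -1065.6 kJ/s
Outlet flows (mol/s): A 8.0223, B 56.555
Sensible, products 25→85.1 °C: 365.02 kJ/s
Q = ΔH = 1527.7 kJ/s = 1527.7 kW
Heat supplied = 91661 kJ/min

Q_in = 91700 kJ/min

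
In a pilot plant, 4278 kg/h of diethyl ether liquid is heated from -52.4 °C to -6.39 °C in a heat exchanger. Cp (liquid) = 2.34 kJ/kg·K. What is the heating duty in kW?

Q = ṁ·Cp·ΔT = 4278 × 2.34 × (-6.39 − -52.4) = 460580 kJ/h
Converting: 460580 / 3600 s = 127.94 kW

Q = 128 kW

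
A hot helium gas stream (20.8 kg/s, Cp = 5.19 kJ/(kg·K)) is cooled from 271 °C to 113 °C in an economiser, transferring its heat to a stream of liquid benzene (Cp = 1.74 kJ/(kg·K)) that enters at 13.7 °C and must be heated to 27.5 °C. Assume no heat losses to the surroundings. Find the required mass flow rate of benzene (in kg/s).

ṁ_c = 710 kg/s

Heat released by hot stream: Q = 20.8 × 5.19 × (271 − 113) = 17056 kJ/s
Energy balance on cold side (adiabatic exchanger): Q = ṁ_c·Cp_c·(T_c,out − T_c,in)
ṁ_c = 17056 / [1.74 × (27.5 − 13.7)] = 710.33 kg/s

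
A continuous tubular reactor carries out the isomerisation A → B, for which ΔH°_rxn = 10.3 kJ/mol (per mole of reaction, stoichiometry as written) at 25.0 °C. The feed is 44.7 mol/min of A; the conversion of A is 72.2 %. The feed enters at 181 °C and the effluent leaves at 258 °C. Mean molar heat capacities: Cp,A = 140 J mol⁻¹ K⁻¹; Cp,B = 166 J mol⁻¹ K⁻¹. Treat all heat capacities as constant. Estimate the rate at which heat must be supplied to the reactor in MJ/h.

Extent of reaction ξ = 0.722 × 44.7 = 32.273 mol/min
Reaction term: ξ·ΔH°_rxn = 32.273 × 10.3 = 332.42 kJ/min
Sensible, feed 181→25 °C: -976.25 kJ/min
Outlet flows (mol/min): A 12.427, B 32.273
Sensible, products 25→258 °C: 1653.6 kJ/min
Q = ΔH = 1009.8 kJ/min = 16.83 kW
Heat supplied = 60.588 MJ/h

Q_in = 60.6 MJ/h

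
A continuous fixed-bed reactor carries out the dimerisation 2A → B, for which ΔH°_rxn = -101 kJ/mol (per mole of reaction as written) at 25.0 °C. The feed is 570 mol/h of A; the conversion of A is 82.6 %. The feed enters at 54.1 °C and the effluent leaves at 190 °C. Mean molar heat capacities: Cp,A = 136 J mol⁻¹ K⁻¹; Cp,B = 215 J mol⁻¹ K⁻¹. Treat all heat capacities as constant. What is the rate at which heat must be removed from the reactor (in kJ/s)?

Extent of reaction ξ = 0.826 × 570 / 2 = 235.41 mol/h
Reaction term: ξ·ΔH°_rxn = 235.41 × -101 = -23776 kJ/h
Sensible, feed 54.1→25 °C: -2255.8 kJ/h
Outlet flows (mol/h): A 99.18, B 235.41
Sensible, products 25→190 °C: 10577 kJ/h
Q = ΔH = -15455 kJ/h = -4.2932 kW
Heat removed = 4.2932 kJ/s

Q_out = 4.29 kJ/s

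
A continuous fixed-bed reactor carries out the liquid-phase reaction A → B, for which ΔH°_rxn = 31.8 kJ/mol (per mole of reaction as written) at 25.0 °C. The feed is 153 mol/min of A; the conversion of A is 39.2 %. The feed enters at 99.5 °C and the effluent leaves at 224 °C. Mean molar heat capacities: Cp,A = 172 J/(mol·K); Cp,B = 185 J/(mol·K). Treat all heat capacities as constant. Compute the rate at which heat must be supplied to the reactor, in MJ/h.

Q_in = 320 MJ/h

Extent of reaction ξ = 0.392 × 153 = 59.976 mol/min
Reaction term: ξ·ΔH°_rxn = 59.976 × 31.8 = 1907.2 kJ/min
Sensible, feed 99.5→25 °C: -1960.5 kJ/min
Outlet flows (mol/min): A 93.024, B 59.976
Sensible, products 25→224 °C: 5392 kJ/min
Q = ΔH = 5338.7 kJ/min = 88.979 kW
Heat supplied = 320.32 MJ/h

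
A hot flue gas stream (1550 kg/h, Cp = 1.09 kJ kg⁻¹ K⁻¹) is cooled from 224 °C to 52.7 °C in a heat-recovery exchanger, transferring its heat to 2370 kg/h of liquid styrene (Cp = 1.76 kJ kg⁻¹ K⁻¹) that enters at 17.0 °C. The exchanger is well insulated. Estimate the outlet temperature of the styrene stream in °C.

T_c,out = 86.4 °C

Heat released by hot stream: Q = 1550 × 1.09 × (224 − 52.7) = 289410 kJ/h
Energy balance on cold side (adiabatic exchanger): Q = ṁ_c·Cp_c·(T_c,out − T_c,in)
T_c,out = 17.0 + 289410/(2370 × 1.76) = 86.383 °C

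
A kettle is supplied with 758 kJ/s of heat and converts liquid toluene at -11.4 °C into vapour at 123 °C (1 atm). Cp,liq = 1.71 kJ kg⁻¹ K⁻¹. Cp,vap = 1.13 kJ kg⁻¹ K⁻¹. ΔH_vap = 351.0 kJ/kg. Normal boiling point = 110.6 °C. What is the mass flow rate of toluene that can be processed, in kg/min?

ṁ = 79.3 kg/min

Δh = 1.71×(110.6−-11.4) + 351.0 + 1.13×(123−110.6) = 573.63 kJ/kg
Q = 758 kJ/s = 758 kJ/s = 45480 kJ/min
ṁ = Q/Δh = 45480 / 573.63 = 79.284 kg/min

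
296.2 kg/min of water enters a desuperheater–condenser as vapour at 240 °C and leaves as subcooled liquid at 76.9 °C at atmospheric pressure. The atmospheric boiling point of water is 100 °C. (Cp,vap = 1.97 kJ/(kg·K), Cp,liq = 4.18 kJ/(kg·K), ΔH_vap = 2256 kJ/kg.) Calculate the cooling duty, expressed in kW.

vapour 240→100 °C: -275.8 kJ/kg
condensation at 100 °C: -2256 kJ/kg
liquid 100→76.9 °C: -96.558 kJ/kg
Δh = -275.8 + -2256 + -96.558 = -2628.4 kJ/kg
Q = ṁ·Δh = 296.2 kg/min × -2628.4 kJ/kg = -778520 kJ/min
|Q| = 12975 kW

Q_c = 13000 kW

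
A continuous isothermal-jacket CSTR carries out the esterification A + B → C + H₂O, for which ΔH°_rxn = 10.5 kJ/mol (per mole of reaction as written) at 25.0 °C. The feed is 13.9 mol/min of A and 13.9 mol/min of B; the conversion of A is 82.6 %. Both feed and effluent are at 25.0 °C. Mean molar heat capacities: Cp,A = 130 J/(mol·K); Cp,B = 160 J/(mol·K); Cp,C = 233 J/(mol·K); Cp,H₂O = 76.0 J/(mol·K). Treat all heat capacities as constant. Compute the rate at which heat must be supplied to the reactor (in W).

Q_in = 2010 W

Extent of reaction ξ = 0.826 × 13.9 = 11.481 mol/min
Reaction term: ξ·ΔH°_rxn = 11.481 × 10.5 = 120.55 kJ/min
Q = ΔH = 120.55 kJ/min = 2.0092 kW
Heat supplied = 2009.2 W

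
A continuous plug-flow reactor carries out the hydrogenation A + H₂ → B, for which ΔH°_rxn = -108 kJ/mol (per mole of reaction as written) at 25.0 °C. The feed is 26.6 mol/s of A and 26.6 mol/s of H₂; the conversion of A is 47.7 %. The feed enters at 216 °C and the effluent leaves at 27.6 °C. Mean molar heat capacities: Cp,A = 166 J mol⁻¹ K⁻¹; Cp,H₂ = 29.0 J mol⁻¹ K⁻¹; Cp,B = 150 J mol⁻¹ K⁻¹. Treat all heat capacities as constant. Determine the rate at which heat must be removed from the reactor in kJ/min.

Q_out = 141000 kJ/min

Extent of reaction ξ = 0.477 × 26.6 = 12.688 mol/s
Reaction term: ξ·ΔH°_rxn = 12.688 × -108 = -1370.3 kJ/s
Sensible, feed 216→25 °C: -990.72 kJ/s
Outlet flows (mol/s): A 13.912, H₂ 13.912, B 12.688
Sensible, products 25→27.6 °C: 12.002 kJ/s
Q = ΔH = -2349 kJ/s = -2349 kW
Heat removed = 140940 kJ/min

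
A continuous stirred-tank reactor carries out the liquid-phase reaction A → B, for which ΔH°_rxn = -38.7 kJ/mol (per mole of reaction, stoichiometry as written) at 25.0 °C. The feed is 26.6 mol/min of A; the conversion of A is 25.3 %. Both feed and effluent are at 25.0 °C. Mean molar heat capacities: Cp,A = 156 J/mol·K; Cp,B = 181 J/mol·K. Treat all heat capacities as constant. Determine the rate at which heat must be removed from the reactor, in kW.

Extent of reaction ξ = 0.253 × 26.6 = 6.7298 mol/min
Reaction term: ξ·ΔH°_rxn = 6.7298 × -38.7 = -260.44 kJ/min
Q = ΔH = -260.44 kJ/min = -4.3407 kW
Heat removed = 4.3407 kW

Q_out = 4.34 kW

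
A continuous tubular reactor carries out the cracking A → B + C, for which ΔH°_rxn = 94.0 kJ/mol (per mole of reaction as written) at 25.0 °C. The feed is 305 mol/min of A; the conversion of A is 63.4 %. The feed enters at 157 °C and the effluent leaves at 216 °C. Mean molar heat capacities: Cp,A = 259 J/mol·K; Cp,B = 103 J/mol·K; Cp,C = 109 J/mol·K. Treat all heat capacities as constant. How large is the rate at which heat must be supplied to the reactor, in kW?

Extent of reaction ξ = 0.634 × 305 = 193.37 mol/min
Reaction term: ξ·ΔH°_rxn = 193.37 × 94.0 = 18177 kJ/min
Sensible, feed 157→25 °C: -10427 kJ/min
Outlet flows (mol/min): A 111.63, B 193.37, C 193.37
Sensible, products 25→216 °C: 13352 kJ/min
Q = ΔH = 21102 kJ/min = 351.69 kW
Heat supplied = 351.69 kW

Q_in = 352 kW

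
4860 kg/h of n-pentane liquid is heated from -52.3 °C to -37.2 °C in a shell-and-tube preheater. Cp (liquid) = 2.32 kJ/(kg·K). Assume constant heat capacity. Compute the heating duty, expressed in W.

Q = 47300 W

Q = ṁ·Cp·ΔT = 4860 × 2.32 × (-37.2 − -52.3) = 170260 kJ/h
Converting: 170260 / 3600 s = 47.293 kW
Heating duty = 47293 W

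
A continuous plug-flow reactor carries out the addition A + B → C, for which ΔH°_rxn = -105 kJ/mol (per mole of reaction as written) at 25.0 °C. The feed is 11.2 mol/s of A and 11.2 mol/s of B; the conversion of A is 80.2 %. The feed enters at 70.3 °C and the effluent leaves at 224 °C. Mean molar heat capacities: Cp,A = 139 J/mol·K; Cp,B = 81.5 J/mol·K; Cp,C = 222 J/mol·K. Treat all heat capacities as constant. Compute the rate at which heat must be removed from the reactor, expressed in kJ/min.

Extent of reaction ξ = 0.802 × 11.2 = 8.9824 mol/s
Reaction term: ξ·ΔH°_rxn = 8.9824 × -105 = -943.15 kJ/s
Sensible, feed 70.3→25 °C: -111.87 kJ/s
Outlet flows (mol/s): A 2.2176, B 2.2176, C 8.9824
Sensible, products 25→224 °C: 494.13 kJ/s
Q = ΔH = -560.89 kJ/s = -560.89 kW
Heat removed = 33654 kJ/min

Q_out = 33700 kJ/min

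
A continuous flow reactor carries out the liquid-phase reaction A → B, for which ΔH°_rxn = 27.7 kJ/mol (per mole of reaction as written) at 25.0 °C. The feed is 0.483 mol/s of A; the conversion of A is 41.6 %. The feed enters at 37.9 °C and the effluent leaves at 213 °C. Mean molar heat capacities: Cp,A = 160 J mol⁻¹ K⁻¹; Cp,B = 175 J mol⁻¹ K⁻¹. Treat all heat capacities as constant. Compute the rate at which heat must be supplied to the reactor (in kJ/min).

Q_in = 1180 kJ/min

Extent of reaction ξ = 0.416 × 0.483 = 0.20093 mol/s
Reaction term: ξ·ΔH°_rxn = 0.20093 × 27.7 = 5.5657 kJ/s
Sensible, feed 37.9→25 °C: -0.99691 kJ/s
Outlet flows (mol/s): A 0.28207, B 0.20093
Sensible, products 25→213 °C: 15.095 kJ/s
Q = ΔH = 19.664 kJ/s = 19.664 kW
Heat supplied = 1179.8 kJ/min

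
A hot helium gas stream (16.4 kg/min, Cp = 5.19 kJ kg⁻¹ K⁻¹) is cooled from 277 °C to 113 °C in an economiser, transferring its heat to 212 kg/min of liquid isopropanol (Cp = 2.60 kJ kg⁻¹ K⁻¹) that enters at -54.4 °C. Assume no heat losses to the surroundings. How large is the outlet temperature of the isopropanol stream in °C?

Heat released by hot stream: Q = 16.4 × 5.19 × (277 − 113) = 13959 kJ/min
Energy balance on cold side (adiabatic exchanger): Q = ṁ_c·Cp_c·(T_c,out − T_c,in)
T_c,out = -54.4 + 13959/(212 × 2.60) = -29.075 °C

T_c,out = -29.1 °C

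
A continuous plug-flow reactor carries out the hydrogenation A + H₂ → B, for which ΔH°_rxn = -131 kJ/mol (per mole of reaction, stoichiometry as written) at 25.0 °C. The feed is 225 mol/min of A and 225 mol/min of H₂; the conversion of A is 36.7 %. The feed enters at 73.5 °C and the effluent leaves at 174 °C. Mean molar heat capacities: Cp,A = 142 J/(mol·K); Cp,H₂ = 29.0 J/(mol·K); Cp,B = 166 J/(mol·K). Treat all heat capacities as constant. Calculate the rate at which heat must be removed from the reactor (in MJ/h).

Q_out = 421 MJ/h

Extent of reaction ξ = 0.367 × 225 = 82.575 mol/min
Reaction term: ξ·ΔH°_rxn = 82.575 × -131 = -10817 kJ/min
Sensible, feed 73.5→25 °C: -1866 kJ/min
Outlet flows (mol/min): A 142.43, H₂ 142.43, B 82.575
Sensible, products 25→174 °C: 5671.3 kJ/min
Q = ΔH = -7012.1 kJ/min = -116.87 kW
Heat removed = 420.73 MJ/h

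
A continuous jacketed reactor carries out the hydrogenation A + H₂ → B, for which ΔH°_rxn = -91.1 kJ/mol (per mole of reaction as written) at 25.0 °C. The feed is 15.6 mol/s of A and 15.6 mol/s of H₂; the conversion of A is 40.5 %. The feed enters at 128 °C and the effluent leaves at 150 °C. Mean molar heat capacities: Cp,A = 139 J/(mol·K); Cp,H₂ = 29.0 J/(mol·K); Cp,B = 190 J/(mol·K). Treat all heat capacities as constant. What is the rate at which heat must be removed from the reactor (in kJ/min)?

Extent of reaction ξ = 0.405 × 15.6 = 6.318 mol/s
Reaction term: ξ·ΔH°_rxn = 6.318 × -91.1 = -575.57 kJ/s
Sensible, feed 128→25 °C: -269.94 kJ/s
Outlet flows (mol/s): A 9.282, H₂ 9.282, B 6.318
Sensible, products 25→150 °C: 344.97 kJ/s
Q = ΔH = -500.54 kJ/s = -500.54 kW
Heat removed = 30032 kJ/min

Q_out = 30000 kJ/min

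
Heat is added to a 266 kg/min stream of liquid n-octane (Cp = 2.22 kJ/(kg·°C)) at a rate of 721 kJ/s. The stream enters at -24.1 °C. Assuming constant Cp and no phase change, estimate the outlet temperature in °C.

Q = 721 kJ/s = 43260 kJ/min
ΔT = Q/(ṁ·Cp) = 43260/(266×2.22) = 73.257 K
T_out = -24.1 + 73.257 = 49.157 °C

T_out = 49.2 °C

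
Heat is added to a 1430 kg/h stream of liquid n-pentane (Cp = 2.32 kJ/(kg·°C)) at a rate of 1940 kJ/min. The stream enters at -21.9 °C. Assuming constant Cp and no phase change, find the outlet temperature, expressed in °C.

Q = 1940 kJ/min = 116400 kJ/h
ΔT = Q/(ṁ·Cp) = 116400/(1430×2.32) = 35.086 K
T_out = -21.9 + 35.086 = 13.186 °C

T_out = 13.2 °C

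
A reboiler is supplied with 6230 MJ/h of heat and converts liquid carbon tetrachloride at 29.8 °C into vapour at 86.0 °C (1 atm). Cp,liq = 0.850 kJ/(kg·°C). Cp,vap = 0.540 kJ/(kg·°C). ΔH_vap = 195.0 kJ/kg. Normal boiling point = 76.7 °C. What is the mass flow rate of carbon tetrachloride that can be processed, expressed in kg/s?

ṁ = 7.21 kg/s

Δh = 0.850×(76.7−29.8) + 195.0 + 0.540×(86.0−76.7) = 239.89 kJ/kg
Q = 6230 MJ/h = 1730.6 kJ/s = 1730.6 kJ/s
ṁ = Q/Δh = 1730.6 / 239.89 = 7.214 kg/s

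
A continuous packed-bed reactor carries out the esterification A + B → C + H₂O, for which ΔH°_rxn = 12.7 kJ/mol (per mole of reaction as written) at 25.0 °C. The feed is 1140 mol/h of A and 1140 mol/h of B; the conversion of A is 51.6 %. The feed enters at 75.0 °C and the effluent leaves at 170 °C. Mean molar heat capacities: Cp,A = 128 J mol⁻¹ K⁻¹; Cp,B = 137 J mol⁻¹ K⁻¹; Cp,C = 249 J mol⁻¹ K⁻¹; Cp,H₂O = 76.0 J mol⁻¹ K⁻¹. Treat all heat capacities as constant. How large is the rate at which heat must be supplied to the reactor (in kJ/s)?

Q_in = 11.5 kJ/s

Extent of reaction ξ = 0.516 × 1140 = 588.24 mol/h
Reaction term: ξ·ΔH°_rxn = 588.24 × 12.7 = 7470.6 kJ/h
Sensible, feed 75.0→25 °C: -15105 kJ/h
Outlet flows (mol/h): A 551.76, B 551.76, C 588.24, H₂O 588.24
Sensible, products 25→170 °C: 48922 kJ/h
Q = ΔH = 41288 kJ/h = 11.469 kW
Heat supplied = 11.469 kJ/s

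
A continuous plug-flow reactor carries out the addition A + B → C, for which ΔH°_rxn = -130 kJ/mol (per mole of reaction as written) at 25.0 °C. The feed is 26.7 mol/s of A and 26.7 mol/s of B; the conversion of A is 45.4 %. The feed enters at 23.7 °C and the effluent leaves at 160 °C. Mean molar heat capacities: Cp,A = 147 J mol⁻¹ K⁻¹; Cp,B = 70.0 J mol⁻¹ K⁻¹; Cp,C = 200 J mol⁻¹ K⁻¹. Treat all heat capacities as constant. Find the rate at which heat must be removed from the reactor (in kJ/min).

Q_out = 48800 kJ/min

Extent of reaction ξ = 0.454 × 26.7 = 12.122 mol/s
Reaction term: ξ·ΔH°_rxn = 12.122 × -130 = -1575.8 kJ/s
Sensible, feed 23.7→25 °C: 7.5321 kJ/s
Outlet flows (mol/s): A 14.578, B 14.578, C 12.122
Sensible, products 25→160 °C: 754.36 kJ/s
Q = ΔH = -813.94 kJ/s = -813.94 kW
Heat removed = 48837 kJ/min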